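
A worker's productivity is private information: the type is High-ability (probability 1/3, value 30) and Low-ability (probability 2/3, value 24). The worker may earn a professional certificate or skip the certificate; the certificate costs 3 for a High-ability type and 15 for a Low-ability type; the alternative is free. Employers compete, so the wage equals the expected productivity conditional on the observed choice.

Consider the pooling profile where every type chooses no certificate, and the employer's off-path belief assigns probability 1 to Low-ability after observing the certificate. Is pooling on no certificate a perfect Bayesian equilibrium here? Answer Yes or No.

On path, the employer holds the prior and pays 1/3·30 + 2/3·24 = 26. Off path (the certificate), believing Low-ability, it pays 24.
High-ability: no certificate nets 26; the certificate nets 24 − 3 = 21. High-ability stays.
Low-ability: no certificate nets 26; the certificate nets 24 − 15 = 9. Low-ability stays.
No type deviates, so pooling is sustained.

Yes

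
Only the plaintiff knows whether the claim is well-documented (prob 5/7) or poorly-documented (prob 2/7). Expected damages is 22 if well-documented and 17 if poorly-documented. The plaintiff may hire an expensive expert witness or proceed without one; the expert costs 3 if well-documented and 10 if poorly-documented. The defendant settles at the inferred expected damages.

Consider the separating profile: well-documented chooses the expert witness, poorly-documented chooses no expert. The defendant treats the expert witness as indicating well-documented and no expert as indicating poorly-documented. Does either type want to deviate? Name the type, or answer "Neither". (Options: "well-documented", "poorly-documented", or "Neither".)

The expert witness pays 22; no expert pays 17.
well-documented: assigned the expert witness, nets 22 − 3 = 19; deviating to no expert nets 17.
poorly-documented: assigned no expert, nets 17; deviating to the expert witness nets 22 − 10 = 12.
Both types strictly prefer their assigned action; no profitable deviation.

Neither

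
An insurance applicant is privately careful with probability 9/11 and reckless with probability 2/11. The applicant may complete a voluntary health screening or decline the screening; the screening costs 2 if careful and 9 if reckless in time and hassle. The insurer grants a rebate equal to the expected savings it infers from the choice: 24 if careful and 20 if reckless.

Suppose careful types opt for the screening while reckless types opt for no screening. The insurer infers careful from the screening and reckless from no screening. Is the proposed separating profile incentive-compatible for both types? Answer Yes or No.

Under these beliefs, the screening earns rebate 24 and no screening earns rebate 20.
careful: the screening nets 24 − 2 = 22; no screening nets 20. careful prefers the screening.
reckless: the screening nets 24 − 9 = 15; no screening nets 20. reckless prefers no screening.
Neither type deviates, so the separating profile is an equilibrium.

Yes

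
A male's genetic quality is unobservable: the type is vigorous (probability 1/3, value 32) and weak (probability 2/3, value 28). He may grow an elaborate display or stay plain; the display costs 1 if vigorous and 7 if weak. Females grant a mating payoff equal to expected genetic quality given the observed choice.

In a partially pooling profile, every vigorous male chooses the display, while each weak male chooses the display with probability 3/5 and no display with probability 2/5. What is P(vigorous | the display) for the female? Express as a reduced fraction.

5/11

P(the display) = (1/3)·1 + (2/3)·(3/5) = 11/15.
By Bayes' rule, P(vigorous | the display) = (1/3) / (11/15) = 5/11.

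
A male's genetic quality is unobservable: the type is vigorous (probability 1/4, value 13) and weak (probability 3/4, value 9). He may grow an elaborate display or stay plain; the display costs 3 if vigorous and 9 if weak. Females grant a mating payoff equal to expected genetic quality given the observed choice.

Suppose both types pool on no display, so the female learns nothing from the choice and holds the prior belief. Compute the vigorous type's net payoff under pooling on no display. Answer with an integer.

10

Pooled mating payoff = 1/4·13 + 3/4·9 = 10.
vigorous pays no cost for no display, so net payoff = 10.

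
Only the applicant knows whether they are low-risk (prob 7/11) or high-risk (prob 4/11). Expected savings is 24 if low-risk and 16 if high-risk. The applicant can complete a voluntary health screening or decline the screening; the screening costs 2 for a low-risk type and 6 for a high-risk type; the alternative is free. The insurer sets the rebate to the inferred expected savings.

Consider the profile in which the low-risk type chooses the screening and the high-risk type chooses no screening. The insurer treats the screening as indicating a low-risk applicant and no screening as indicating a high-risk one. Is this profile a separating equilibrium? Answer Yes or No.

Under these beliefs, the screening earns rebate 24 and no screening earns rebate 16.
low-risk: the screening nets 24 − 2 = 22; no screening nets 16. low-risk prefers the screening.
high-risk: the screening nets 24 − 6 = 18; no screening nets 16. high-risk would deviate to the screening.
high-risk has a profitable deviation, so the profile is not an equilibrium.

No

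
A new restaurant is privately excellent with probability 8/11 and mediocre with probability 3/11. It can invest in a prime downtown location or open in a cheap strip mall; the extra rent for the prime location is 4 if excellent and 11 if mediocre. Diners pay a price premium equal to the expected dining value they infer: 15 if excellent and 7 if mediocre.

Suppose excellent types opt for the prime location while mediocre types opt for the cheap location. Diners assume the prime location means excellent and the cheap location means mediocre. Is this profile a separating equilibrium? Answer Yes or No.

Under these beliefs, the prime location earns price premium 15 and the cheap location earns price premium 7.
excellent: the prime location nets 15 − 4 = 11; the cheap location nets 7. excellent prefers the prime location.
mediocre: the prime location nets 15 − 11 = 4; the cheap location nets 7. mediocre prefers the cheap location.
Neither type deviates, so the separating profile is an equilibrium.

Yes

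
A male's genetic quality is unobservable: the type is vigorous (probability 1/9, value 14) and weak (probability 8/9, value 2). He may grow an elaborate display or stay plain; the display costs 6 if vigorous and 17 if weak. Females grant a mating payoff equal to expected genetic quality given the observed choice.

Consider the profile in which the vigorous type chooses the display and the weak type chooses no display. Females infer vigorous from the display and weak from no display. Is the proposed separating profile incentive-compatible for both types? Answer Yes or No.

Yes

Under these beliefs, the display earns mating payoff 14 and no display earns mating payoff 2.
vigorous: the display nets 14 − 6 = 8; no display nets 2. vigorous prefers the display.
weak: the display nets 14 − 17 = -3; no display nets 2. weak prefers no display.
Neither type deviates, so the separating profile is an equilibrium.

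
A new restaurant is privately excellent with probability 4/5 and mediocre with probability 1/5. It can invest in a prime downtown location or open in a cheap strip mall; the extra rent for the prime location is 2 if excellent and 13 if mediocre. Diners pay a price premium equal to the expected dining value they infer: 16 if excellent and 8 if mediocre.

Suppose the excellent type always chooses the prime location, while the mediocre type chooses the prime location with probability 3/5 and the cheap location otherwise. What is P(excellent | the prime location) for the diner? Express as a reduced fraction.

20/23

P(the prime location) = (4/5)·1 + (1/5)·(3/5) = 23/25.
By Bayes' rule, P(excellent | the prime location) = (4/5) / (23/25) = 20/23.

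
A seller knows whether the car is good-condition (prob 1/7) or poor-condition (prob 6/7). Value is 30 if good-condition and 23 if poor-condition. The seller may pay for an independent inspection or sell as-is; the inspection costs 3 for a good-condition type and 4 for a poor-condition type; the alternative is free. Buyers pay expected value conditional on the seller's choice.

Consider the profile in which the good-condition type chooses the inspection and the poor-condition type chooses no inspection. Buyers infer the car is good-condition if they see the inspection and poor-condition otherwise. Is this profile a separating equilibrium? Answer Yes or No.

No

Under these beliefs, the inspection earns price 30 and no inspection earns price 23.
good-condition: the inspection nets 30 − 3 = 27; no inspection nets 23. good-condition prefers the inspection.
poor-condition: the inspection nets 30 − 4 = 26; no inspection nets 23. poor-condition would deviate to the inspection.
poor-condition has a profitable deviation, so the profile is not an equilibrium.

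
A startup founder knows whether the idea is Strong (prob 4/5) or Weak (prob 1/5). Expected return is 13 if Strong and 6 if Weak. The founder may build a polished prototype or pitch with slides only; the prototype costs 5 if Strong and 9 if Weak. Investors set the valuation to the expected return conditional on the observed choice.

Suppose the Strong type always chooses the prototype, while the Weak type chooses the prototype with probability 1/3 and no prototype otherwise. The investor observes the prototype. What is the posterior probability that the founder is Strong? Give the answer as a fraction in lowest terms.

P(the prototype) = (4/5)·1 + (1/5)·(1/3) = 13/15.
By Bayes' rule, P(Strong | the prototype) = (4/5) / (13/15) = 12/13.

12/13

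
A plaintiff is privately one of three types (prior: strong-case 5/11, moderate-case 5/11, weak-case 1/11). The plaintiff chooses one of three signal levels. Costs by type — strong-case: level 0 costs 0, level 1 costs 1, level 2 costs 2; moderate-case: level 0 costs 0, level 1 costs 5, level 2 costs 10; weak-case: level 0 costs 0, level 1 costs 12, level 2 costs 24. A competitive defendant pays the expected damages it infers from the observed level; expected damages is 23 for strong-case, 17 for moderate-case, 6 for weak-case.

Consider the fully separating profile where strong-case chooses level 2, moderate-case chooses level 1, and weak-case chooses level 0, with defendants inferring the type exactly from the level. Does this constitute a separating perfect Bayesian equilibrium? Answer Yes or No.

Separating settlements: level 2 → 23, level 1 → 17, level 0 → 6.
strong-case (assigned level 2): level 0: 6 − 0 = 6; level 1: 17 − 1 = 16; level 2: 23 − 2 = 21. strong-case stays.
moderate-case (assigned level 1): level 0: 6 − 0 = 6; level 1: 17 − 5 = 12; level 2: 23 − 10 = 13. moderate-case prefers level 2.
weak-case (assigned level 0): level 0: 6 − 0 = 6; level 1: 17 − 12 = 5; level 2: 23 − 24 = -1. weak-case stays.
At least one type deviates; the separating profile fails.

No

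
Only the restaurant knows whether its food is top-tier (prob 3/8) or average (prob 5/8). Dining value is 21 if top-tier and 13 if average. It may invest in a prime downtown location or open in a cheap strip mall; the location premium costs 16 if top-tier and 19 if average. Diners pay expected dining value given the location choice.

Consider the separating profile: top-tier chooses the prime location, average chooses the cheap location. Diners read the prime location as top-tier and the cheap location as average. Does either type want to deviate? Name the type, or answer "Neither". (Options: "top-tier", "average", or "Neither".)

top-tier

The prime location pays 21; the cheap location pays 13.
top-tier: assigned the prime location, nets 21 − 16 = 5; deviating to the cheap location nets 13.
average: assigned the cheap location, nets 13; deviating to the prime location nets 21 − 19 = 2.
The top-tier type gains 8 by deviating.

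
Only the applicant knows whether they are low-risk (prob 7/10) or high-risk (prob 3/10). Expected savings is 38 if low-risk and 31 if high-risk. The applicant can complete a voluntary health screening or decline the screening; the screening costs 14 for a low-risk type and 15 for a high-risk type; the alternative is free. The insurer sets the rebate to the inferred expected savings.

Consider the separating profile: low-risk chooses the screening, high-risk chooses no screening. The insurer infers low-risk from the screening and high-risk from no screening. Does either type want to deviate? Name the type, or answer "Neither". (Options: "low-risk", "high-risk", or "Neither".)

The screening pays 38; no screening pays 31.
low-risk: assigned the screening, nets 38 − 14 = 24; deviating to no screening nets 31.
high-risk: assigned no screening, nets 31; deviating to the screening nets 38 − 15 = 23.
The low-risk type gains 7 by deviating.

low-risk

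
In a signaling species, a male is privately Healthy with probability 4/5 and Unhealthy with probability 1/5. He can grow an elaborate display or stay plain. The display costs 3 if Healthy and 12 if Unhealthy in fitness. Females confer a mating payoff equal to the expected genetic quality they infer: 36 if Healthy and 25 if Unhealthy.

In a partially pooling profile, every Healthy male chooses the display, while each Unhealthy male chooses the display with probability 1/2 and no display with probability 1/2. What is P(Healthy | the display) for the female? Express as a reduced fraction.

8/9

P(the display) = (4/5)·1 + (1/5)·(1/2) = 9/10.
By Bayes' rule, P(Healthy | the display) = (4/5) / (9/10) = 8/9.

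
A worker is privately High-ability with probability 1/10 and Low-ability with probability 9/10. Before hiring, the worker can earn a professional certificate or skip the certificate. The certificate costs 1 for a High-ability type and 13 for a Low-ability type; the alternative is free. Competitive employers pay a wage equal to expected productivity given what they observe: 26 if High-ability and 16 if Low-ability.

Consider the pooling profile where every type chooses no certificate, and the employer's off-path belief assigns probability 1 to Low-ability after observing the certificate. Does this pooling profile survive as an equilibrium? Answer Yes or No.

Yes

On path, the employer holds the prior and pays 1/10·26 + 9/10·16 = 17. Off path (the certificate), believing Low-ability, it pays 16.
High-ability: no certificate nets 17; the certificate nets 16 − 1 = 15. High-ability stays.
Low-ability: no certificate nets 17; the certificate nets 16 − 13 = 3. Low-ability stays.
No type deviates, so pooling is sustained.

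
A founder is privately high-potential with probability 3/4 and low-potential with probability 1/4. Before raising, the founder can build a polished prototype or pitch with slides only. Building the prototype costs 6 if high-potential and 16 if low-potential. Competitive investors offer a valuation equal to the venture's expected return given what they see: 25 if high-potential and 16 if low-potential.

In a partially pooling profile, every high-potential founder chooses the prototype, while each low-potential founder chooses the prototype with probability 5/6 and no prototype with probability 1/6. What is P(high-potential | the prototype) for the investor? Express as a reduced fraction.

18/23

P(the prototype) = (3/4)·1 + (1/4)·(5/6) = 23/24.
By Bayes' rule, P(high-potential | the prototype) = (3/4) / (23/24) = 18/23.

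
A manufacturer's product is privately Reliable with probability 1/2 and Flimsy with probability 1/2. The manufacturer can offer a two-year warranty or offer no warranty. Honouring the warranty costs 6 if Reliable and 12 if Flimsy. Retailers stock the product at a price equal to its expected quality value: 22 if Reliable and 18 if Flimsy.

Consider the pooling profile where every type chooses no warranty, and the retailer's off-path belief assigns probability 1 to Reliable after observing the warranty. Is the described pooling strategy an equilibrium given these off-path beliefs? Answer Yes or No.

On path, the retailer holds the prior and pays 1/2·22 + 1/2·18 = 20. Off path (the warranty), believing Reliable, it pays 22.
Reliable: no warranty nets 20; the warranty nets 22 − 6 = 16. Reliable stays.
Flimsy: no warranty nets 20; the warranty nets 22 − 12 = 10. Flimsy stays.
No type deviates, so pooling is sustained.

Yes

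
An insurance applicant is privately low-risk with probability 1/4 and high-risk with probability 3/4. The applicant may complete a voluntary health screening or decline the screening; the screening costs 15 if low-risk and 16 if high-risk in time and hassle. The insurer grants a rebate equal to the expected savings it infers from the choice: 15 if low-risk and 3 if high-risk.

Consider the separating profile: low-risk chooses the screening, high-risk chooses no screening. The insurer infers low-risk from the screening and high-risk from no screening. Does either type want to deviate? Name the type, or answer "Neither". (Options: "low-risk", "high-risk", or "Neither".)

low-risk

The screening pays 15; no screening pays 3.
low-risk: assigned the screening, nets 15 − 15 = 0; deviating to no screening nets 3.
high-risk: assigned no screening, nets 3; deviating to the screening nets 15 − 16 = -1.
The low-risk type gains 3 by deviating.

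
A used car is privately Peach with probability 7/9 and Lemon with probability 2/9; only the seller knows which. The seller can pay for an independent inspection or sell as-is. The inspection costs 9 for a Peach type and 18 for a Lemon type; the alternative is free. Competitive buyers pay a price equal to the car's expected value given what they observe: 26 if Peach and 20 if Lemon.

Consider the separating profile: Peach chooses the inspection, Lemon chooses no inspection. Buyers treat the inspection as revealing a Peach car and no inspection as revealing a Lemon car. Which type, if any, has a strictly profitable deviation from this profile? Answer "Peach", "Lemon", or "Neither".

Peach

The inspection pays 26; no inspection pays 20.
Peach: assigned the inspection, nets 26 − 9 = 17; deviating to no inspection nets 20.
Lemon: assigned no inspection, nets 20; deviating to the inspection nets 26 − 18 = 8.
The Peach type gains 3 by deviating.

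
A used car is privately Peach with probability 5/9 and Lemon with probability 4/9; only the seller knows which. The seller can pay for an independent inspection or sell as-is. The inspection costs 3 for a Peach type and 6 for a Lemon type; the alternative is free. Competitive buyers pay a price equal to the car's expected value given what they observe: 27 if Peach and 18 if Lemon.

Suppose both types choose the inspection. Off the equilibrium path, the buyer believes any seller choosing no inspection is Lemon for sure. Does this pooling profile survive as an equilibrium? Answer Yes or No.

On path, the buyer holds the prior and pays 5/9·27 + 4/9·18 = 23. Off path (no inspection), believing Lemon, it pays 18.
Peach: the inspection nets 23 − 3 = 20; no inspection nets 18. Peach stays.
Lemon: the inspection nets 23 − 6 = 17; no inspection nets 18. Lemon would deviate.
A type deviates, so pooling fails.

No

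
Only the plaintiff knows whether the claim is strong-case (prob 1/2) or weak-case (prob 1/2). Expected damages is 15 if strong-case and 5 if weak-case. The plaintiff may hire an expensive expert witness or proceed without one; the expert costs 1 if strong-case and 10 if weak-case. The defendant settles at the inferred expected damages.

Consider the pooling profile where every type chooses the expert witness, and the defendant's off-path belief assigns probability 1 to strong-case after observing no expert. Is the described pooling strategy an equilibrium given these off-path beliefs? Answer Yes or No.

No

On path, the defendant holds the prior and pays 1/2·15 + 1/2·5 = 10. Off path (no expert), believing strong-case, it pays 15.
strong-case: the expert witness nets 10 − 1 = 9; no expert nets 15. strong-case would deviate.
weak-case: the expert witness nets 10 − 10 = 0; no expert nets 15. weak-case would deviate.
A type deviates, so pooling fails.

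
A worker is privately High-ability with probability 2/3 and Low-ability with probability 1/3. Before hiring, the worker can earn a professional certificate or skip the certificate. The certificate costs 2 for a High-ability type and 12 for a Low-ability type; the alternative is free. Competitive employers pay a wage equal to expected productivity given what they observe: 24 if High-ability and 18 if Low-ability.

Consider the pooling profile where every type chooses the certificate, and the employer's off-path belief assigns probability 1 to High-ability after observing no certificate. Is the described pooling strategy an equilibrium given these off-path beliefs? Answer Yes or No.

On path, the employer holds the prior and pays 2/3·24 + 1/3·18 = 22. Off path (no certificate), believing High-ability, it pays 24.
High-ability: the certificate nets 22 − 2 = 20; no certificate nets 24. High-ability would deviate.
Low-ability: the certificate nets 22 − 12 = 10; no certificate nets 24. Low-ability would deviate.
A type deviates, so pooling fails.

No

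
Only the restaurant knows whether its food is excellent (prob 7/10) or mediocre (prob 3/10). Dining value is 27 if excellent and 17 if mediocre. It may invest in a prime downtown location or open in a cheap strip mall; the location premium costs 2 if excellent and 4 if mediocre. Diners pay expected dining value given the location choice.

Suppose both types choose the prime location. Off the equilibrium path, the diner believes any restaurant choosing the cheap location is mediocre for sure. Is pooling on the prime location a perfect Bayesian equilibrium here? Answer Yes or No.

Yes

On path, the diner holds the prior and pays 7/10·27 + 3/10·17 = 24. Off path (the cheap location), believing mediocre, it pays 17.
excellent: the prime location nets 24 − 2 = 22; the cheap location nets 17. excellent stays.
mediocre: the prime location nets 24 − 4 = 20; the cheap location nets 17. mediocre stays.
No type deviates, so pooling is sustained.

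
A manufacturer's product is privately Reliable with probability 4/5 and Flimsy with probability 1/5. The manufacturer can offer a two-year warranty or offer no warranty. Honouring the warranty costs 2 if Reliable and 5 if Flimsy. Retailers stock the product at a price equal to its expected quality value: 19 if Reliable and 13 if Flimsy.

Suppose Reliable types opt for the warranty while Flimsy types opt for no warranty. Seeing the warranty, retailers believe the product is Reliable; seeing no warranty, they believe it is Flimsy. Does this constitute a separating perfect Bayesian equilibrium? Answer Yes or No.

No

Under these beliefs, the warranty earns price 19 and no warranty earns price 13.
Reliable: the warranty nets 19 − 2 = 17; no warranty nets 13. Reliable prefers the warranty.
Flimsy: the warranty nets 19 − 5 = 14; no warranty nets 13. Flimsy would deviate to the warranty.
Flimsy has a profitable deviation, so the profile is not an equilibrium.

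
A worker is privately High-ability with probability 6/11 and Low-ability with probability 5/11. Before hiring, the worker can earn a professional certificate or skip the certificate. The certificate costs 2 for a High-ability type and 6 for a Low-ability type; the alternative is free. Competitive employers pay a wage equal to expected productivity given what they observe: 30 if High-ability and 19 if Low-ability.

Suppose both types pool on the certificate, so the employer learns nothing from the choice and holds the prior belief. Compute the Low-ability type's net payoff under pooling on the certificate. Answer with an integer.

19

Pooled wage = 6/11·30 + 5/11·19 = 25.
Low-ability pays cost 6 for the certificate, so net payoff = 25 − 6 = 19.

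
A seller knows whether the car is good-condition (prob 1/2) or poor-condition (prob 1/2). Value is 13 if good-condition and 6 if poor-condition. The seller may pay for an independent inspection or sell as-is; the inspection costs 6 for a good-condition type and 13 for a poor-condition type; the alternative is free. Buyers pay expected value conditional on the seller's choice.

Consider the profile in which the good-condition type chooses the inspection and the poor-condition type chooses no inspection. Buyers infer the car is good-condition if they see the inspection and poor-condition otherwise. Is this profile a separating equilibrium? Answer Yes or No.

Yes

Under these beliefs, the inspection earns price 13 and no inspection earns price 6.
good-condition: the inspection nets 13 − 6 = 7; no inspection nets 6. good-condition prefers the inspection.
poor-condition: the inspection nets 13 − 13 = 0; no inspection nets 6. poor-condition prefers no inspection.
Neither type deviates, so the separating profile is an equilibrium.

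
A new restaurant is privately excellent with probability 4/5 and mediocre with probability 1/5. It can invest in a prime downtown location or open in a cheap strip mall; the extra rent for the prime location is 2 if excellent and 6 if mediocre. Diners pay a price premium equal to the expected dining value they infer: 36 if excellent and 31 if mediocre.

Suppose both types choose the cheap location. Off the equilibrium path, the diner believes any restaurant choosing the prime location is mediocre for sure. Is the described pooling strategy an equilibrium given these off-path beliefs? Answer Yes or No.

Yes

On path, the diner holds the prior and pays 4/5·36 + 1/5·31 = 35. Off path (the prime location), believing mediocre, it pays 31.
excellent: the cheap location nets 35; the prime location nets 31 − 2 = 29. excellent stays.
mediocre: the cheap location nets 35; the prime location nets 31 − 6 = 25. mediocre stays.
No type deviates, so pooling is sustained.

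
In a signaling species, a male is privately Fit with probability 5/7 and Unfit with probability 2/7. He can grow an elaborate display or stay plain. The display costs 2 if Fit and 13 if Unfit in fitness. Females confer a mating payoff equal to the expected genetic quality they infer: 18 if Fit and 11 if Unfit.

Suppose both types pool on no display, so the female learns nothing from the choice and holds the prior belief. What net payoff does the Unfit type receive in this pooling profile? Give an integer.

16

Pooled mating payoff = 5/7·18 + 2/7·11 = 16.
Unfit pays no cost for no display, so net payoff = 16.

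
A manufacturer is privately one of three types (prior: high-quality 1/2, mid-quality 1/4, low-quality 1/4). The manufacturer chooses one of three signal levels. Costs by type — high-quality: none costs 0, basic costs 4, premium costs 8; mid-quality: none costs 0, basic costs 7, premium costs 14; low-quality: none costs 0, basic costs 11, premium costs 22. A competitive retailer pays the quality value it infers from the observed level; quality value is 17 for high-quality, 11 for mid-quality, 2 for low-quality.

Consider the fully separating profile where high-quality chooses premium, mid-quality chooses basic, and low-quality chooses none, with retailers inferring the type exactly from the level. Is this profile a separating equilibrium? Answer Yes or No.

Separating prices: premium → 17, basic → 11, none → 2.
high-quality (assigned premium): none: 2 − 0 = 2; basic: 11 − 4 = 7; premium: 17 − 8 = 9. high-quality stays.
mid-quality (assigned basic): none: 2 − 0 = 2; basic: 11 − 7 = 4; premium: 17 − 14 = 3. mid-quality stays.
low-quality (assigned none): none: 2 − 0 = 2; basic: 11 − 11 = 0; premium: 17 − 22 = -5. low-quality stays.
Every type prefers its assigned level; separation holds.

Yes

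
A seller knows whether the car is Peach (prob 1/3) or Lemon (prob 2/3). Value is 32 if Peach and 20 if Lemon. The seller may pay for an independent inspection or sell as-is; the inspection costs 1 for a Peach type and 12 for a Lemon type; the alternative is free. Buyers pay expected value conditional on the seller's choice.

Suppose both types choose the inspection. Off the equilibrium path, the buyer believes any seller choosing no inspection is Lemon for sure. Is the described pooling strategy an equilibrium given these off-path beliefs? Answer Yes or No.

No

On path, the buyer holds the prior and pays 1/3·32 + 2/3·20 = 24. Off path (no inspection), believing Lemon, it pays 20.
Peach: the inspection nets 24 − 1 = 23; no inspection nets 20. Peach stays.
Lemon: the inspection nets 24 − 12 = 12; no inspection nets 20. Lemon would deviate.
A type deviates, so pooling fails.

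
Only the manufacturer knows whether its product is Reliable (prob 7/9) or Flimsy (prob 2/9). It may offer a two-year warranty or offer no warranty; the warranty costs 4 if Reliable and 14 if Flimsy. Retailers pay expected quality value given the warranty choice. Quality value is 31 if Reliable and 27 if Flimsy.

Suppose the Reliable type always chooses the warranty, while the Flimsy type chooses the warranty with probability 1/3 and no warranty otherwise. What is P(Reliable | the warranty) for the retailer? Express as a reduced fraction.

21/23

P(the warranty) = (7/9)·1 + (2/9)·(1/3) = 23/27.
By Bayes' rule, P(Reliable | the warranty) = (7/9) / (23/27) = 21/23.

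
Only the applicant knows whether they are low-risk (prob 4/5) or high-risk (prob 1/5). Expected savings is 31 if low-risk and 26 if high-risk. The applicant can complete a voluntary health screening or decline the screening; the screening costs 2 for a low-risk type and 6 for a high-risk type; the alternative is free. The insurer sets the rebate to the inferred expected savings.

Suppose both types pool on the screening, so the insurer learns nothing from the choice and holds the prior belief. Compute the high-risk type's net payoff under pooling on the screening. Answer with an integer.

Pooled rebate = 4/5·31 + 1/5·26 = 30.
high-risk pays cost 6 for the screening, so net payoff = 30 − 6 = 24.

24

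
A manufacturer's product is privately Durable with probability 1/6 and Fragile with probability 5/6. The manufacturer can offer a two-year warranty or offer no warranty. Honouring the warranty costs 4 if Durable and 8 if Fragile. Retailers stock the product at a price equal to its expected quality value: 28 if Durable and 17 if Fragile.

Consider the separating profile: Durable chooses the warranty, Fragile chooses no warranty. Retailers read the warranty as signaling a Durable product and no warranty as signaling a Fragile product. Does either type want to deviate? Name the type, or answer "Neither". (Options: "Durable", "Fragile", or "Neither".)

Fragile

The warranty pays 28; no warranty pays 17.
Durable: assigned the warranty, nets 28 − 4 = 24; deviating to no warranty nets 17.
Fragile: assigned no warranty, nets 17; deviating to the warranty nets 28 − 8 = 20.
The Fragile type gains 3 by deviating.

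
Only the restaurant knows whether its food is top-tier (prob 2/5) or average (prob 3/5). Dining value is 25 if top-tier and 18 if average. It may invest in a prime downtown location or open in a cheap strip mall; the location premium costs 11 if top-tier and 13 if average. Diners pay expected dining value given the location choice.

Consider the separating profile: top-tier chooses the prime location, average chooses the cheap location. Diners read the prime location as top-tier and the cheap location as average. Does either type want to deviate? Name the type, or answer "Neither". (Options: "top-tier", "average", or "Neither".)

The prime location pays 25; the cheap location pays 18.
top-tier: assigned the prime location, nets 25 − 11 = 14; deviating to the cheap location nets 18.
average: assigned the cheap location, nets 18; deviating to the prime location nets 25 − 13 = 12.
The top-tier type gains 4 by deviating.

top-tier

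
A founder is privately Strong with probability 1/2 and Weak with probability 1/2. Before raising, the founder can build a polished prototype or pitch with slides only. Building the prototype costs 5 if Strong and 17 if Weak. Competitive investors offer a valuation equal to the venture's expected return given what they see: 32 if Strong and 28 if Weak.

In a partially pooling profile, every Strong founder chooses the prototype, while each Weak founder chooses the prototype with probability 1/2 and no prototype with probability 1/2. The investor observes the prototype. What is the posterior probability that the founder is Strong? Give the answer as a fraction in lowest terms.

2/3

P(the prototype) = (1/2)·1 + (1/2)·(1/2) = 3/4.
By Bayes' rule, P(Strong | the prototype) = (1/2) / (3/4) = 2/3.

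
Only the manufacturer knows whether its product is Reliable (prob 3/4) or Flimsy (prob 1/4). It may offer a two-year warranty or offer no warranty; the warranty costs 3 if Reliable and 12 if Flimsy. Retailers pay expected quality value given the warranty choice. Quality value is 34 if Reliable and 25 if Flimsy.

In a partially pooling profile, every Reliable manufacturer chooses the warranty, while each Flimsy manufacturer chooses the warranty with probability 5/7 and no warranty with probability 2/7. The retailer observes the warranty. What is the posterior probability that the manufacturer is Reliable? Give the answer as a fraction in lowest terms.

21/26

P(the warranty) = (3/4)·1 + (1/4)·(5/7) = 13/14.
By Bayes' rule, P(Reliable | the warranty) = (3/4) / (13/14) = 21/26.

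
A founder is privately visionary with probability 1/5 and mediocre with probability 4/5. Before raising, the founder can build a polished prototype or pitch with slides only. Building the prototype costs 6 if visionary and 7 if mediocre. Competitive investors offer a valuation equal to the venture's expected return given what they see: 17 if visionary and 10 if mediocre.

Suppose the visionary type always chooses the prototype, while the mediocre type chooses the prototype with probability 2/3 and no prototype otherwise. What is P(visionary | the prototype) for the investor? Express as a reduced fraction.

3/11

P(the prototype) = (1/5)·1 + (4/5)·(2/3) = 11/15.
By Bayes' rule, P(visionary | the prototype) = (1/5) / (11/15) = 3/11.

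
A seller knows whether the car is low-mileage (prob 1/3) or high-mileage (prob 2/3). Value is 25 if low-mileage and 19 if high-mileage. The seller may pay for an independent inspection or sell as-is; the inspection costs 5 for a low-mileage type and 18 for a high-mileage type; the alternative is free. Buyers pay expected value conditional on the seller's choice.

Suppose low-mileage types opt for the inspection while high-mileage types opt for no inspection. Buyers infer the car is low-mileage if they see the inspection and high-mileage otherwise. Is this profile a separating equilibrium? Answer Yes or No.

Yes

Under these beliefs, the inspection earns price 25 and no inspection earns price 19.
low-mileage: the inspection nets 25 − 5 = 20; no inspection nets 19. low-mileage prefers the inspection.
high-mileage: the inspection nets 25 − 18 = 7; no inspection nets 19. high-mileage prefers no inspection.
Neither type deviates, so the separating profile is an equilibrium.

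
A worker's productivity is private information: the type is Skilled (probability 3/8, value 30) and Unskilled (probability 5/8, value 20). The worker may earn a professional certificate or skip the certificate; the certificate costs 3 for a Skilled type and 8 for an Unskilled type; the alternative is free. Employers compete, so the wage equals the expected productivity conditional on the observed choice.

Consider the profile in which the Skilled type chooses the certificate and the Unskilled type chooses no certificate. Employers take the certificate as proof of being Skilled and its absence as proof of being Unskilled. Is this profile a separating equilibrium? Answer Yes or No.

No

Under these beliefs, the certificate earns wage 30 and no certificate earns wage 20.
Skilled: the certificate nets 30 − 3 = 27; no certificate nets 20. Skilled prefers the certificate.
Unskilled: the certificate nets 30 − 8 = 22; no certificate nets 20. Unskilled would deviate to the certificate.
Unskilled has a profitable deviation, so the profile is not an equilibrium.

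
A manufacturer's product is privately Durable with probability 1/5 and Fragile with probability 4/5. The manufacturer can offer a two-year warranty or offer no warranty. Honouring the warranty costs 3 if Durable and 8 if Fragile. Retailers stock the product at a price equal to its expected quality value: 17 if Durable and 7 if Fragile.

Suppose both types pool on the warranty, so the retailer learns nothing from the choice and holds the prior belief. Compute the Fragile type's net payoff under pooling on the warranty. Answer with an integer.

Pooled price = 1/5·17 + 4/5·7 = 9.
Fragile pays cost 8 for the warranty, so net payoff = 9 − 8 = 1.

1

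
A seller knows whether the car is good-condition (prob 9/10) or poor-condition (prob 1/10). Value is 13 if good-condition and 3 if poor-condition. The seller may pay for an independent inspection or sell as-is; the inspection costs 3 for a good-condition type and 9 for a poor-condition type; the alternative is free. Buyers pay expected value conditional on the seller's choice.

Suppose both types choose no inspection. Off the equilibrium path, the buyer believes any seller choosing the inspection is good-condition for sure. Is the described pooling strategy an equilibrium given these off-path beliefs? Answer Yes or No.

On path, the buyer holds the prior and pays 9/10·13 + 1/10·3 = 12. Off path (the inspection), believing good-condition, it pays 13.
good-condition: no inspection nets 12; the inspection nets 13 − 3 = 10. good-condition stays.
poor-condition: no inspection nets 12; the inspection nets 13 − 9 = 4. poor-condition stays.
No type deviates, so pooling is sustained.

Yes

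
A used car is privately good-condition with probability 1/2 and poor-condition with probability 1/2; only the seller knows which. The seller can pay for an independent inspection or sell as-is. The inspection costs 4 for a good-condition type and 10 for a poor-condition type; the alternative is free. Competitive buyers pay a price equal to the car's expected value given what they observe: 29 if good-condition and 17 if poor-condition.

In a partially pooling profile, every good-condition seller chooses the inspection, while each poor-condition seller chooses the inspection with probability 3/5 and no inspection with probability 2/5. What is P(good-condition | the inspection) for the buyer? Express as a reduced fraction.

5/8

P(the inspection) = (1/2)·1 + (1/2)·(3/5) = 4/5.
By Bayes' rule, P(good-condition | the inspection) = (1/2) / (4/5) = 5/8.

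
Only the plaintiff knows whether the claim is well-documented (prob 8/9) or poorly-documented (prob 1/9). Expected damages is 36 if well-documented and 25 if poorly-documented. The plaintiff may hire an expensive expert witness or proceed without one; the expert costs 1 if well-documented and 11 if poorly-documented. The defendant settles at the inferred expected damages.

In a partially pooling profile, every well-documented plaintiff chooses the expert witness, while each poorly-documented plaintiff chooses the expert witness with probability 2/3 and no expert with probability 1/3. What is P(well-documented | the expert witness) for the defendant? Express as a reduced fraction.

P(the expert witness) = (8/9)·1 + (1/9)·(2/3) = 26/27.
By Bayes' rule, P(well-documented | the expert witness) = (8/9) / (26/27) = 12/13.

12/13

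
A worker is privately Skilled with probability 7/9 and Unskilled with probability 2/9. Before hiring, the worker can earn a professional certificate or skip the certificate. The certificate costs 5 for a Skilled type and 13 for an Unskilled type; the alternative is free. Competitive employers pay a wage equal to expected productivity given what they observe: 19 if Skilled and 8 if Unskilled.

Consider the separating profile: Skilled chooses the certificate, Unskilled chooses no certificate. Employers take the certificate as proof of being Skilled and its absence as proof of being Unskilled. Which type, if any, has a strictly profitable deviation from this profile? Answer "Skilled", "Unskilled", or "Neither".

Neither

The certificate pays 19; no certificate pays 8.
Skilled: assigned the certificate, nets 19 − 5 = 14; deviating to no certificate nets 8.
Unskilled: assigned no certificate, nets 8; deviating to the certificate nets 19 − 13 = 6.
Both types strictly prefer their assigned action; no profitable deviation.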